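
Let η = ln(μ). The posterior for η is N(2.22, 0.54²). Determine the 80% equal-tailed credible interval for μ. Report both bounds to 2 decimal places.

On the log scale the 80% interval is 2.22 ± 1.282 × 0.54 = [1.5280, 2.9120].
Exponentiate: [e^1.5280, e^2.9120] = [4.61, 18.39].

[4.61, 18.39]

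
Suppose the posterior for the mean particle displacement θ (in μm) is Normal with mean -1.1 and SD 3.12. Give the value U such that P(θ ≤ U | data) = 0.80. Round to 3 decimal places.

Need U with P(θ ≤ U) = 0.80: U = -1.1 + z_{0.2}·3.12.
z = 0.842; U = -1.1 + 0.842 × 3.12 = 1.526.

1.526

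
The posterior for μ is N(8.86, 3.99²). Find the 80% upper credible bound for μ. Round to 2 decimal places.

12.22

Need U with P(μ ≤ U) = 0.80: U = 8.86 + z_{0.2}·3.99.
z = 0.842; U = 8.86 + 0.842 × 3.99 = 12.22.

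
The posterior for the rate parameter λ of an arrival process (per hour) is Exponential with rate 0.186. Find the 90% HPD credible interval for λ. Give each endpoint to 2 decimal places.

The exponential density is strictly decreasing on [0, ∞), so the HPD interval is anchored at 0: [0, q] with P(λ ≤ q) = 0.90.
q = −ln(1 − 0.90) / 0.186 = 2.3026 / 0.186 = 12.38.

[0.00, 12.38]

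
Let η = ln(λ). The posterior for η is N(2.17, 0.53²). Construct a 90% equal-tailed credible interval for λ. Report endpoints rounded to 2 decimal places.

[3.66, 20.94]

On the log scale the 90% interval is 2.17 ± 1.645 × 0.53 = [1.2982, 3.0418].
Exponentiate: [e^1.2982, e^3.0418] = [3.66, 20.94].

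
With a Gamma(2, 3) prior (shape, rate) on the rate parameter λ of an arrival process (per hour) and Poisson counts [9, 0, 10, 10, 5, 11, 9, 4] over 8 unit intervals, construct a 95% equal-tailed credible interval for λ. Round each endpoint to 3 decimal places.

Posterior: Gamma(2+58, 3+8) = Gamma(60, 11) (shape, rate).
Equal-tailed 95% interval: Gamma(60, 11) quantiles at 0.025 and 0.975.
Posterior mean ≈ 5.455, SD ≈ 0.704; a Normal approximation gives roughly [4.074, 6.835].
Exact: lower = 4.162; upper = 6.919.

[4.162, 6.919]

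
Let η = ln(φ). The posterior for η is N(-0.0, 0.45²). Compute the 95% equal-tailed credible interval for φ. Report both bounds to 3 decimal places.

[0.414, 2.416]

On the log scale the 95% interval is -0.0 ± 1.960 × 0.45 = [-0.8820, 0.8820].
Exponentiate: [e^-0.8820, e^0.8820] = [0.414, 2.416].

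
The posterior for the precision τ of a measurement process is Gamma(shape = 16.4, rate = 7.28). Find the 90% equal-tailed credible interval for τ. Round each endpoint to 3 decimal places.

Posterior: Gamma(shape 16.4, rate 7.28).
Equal-tailed 90% interval: Gamma(16.4, 7.28) quantiles at 0.05 and 0.95.
Posterior mean ≈ 2.253, SD ≈ 0.556; a Normal approximation gives roughly [1.338, 3.168].
Exact: lower = 1.422; upper = 3.239.

[1.422, 3.239]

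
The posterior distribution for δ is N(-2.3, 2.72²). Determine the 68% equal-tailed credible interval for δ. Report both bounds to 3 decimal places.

The posterior is symmetric, so the 68% equal-tailed interval is δ = -2.3 ± z·2.72 with z = 0.994.
Half-width: 0.994 × 2.72 = 2.705.
-2.3 − 2.705 = -5.005; -2.3 + 2.705 = 0.405.

[-5.005, 0.405]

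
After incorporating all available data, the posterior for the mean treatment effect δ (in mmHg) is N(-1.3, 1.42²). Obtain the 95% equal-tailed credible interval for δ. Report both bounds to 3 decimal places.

The posterior is symmetric, so the 95% equal-tailed interval is δ = -1.3 ± z·1.42 with z = 1.960.
Half-width: 1.960 × 1.42 = 2.783.
-1.3 − 2.783 = -4.083; -1.3 + 2.783 = 1.483.

[-4.083, 1.483]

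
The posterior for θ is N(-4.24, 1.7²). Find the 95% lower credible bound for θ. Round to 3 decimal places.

-7.036

Need L with P(θ ≥ L) = 0.95: L = -4.24 − z_{0.05}·1.7.
z = 1.645; L = -4.24 − 1.645 × 1.7 = -7.036.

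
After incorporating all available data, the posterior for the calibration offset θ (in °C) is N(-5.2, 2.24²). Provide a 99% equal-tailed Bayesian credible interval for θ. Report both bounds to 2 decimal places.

The posterior is symmetric, so the 99% equal-tailed interval is θ = -5.2 ± z·2.24 with z = 2.576.
Half-width: 2.576 × 2.24 = 5.77.
-5.2 − 5.77 = -10.97; -5.2 + 5.77 = 0.57.

[-10.97, 0.57]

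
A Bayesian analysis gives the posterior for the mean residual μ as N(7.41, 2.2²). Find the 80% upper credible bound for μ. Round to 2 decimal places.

Need U with P(μ ≤ U) = 0.80: U = 7.41 + z_{0.2}·2.2.
z = 0.842; U = 7.41 + 0.842 × 2.2 = 9.26.

9.26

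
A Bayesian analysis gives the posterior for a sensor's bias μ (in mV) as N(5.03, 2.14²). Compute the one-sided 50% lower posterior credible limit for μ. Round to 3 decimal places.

5.030

Need L with P(μ ≥ L) = 0.50: L = 5.03 − z_{0.5}·2.14.
z = 0.000; L = 5.03 − 0.000 × 2.14 = 5.030.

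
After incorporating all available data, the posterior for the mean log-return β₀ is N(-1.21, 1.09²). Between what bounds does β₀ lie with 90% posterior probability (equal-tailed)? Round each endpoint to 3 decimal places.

The posterior is symmetric, so the 90% equal-tailed interval is β₀ = -1.21 ± z·1.09 with z = 1.645.
Half-width: 1.645 × 1.09 = 1.793.
-1.21 − 1.793 = -3.003; -1.21 + 1.793 = 0.583.

[-3.003, 0.583]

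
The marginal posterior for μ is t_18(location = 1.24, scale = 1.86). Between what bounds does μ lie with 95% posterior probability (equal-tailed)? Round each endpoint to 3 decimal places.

The t_18 distribution is symmetric; the 95% interval is 1.24 ± t·1.86 with t_{0.975,18} = 2.101.
Half-width: 2.101 × 1.86 = 3.908.
1.24 − 3.908 = -2.668; 1.24 + 3.908 = 5.148.

[-2.668, 5.148]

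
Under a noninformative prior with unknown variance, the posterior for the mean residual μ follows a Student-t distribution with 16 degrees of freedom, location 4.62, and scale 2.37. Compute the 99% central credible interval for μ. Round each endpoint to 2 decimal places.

The t_16 distribution is symmetric; the 99% interval is 4.62 ± t·2.37 with t_{0.995,16} = 2.921.
Half-width: 2.921 × 2.37 = 6.92.
4.62 − 6.92 = -2.30; 4.62 + 6.92 = 11.54.

[-2.30, 11.54]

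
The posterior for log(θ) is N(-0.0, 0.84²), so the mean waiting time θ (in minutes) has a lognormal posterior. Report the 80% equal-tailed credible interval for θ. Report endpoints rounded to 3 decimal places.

[0.341, 2.934]

On the log scale the 80% interval is -0.0 ± 1.282 × 0.84 = [-1.0765, 1.0765].
Exponentiate: [e^-1.0765, e^1.0765] = [0.341, 2.934].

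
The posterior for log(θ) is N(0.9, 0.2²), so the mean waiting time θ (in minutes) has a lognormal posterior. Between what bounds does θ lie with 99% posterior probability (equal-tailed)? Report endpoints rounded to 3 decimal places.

[1.469, 4.117]

On the log scale the 99% interval is 0.9 ± 2.576 × 0.2 = [0.3848, 1.4152].
Exponentiate: [e^0.3848, e^1.4152] = [1.469, 4.117].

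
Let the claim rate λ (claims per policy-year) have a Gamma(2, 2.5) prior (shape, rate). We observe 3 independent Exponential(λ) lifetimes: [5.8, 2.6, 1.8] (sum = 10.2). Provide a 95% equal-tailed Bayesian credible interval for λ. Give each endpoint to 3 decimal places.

[0.128, 0.806]

Posterior: Gamma(2+3, 2.5+10.2) = Gamma(5, 12.7) (shape, rate).
Equal-tailed 95% interval: Gamma(5, 12.7) quantiles at 0.025 and 0.975.
Posterior mean ≈ 0.394, SD ≈ 0.176; a Normal approximation gives roughly [0.049, 0.739].
Exact: lower = 0.128; upper = 0.806.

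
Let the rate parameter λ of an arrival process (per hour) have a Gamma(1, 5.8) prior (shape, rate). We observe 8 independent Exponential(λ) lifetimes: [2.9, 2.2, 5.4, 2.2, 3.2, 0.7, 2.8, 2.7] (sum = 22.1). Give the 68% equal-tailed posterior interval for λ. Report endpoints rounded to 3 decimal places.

[0.218, 0.427]

Posterior: Gamma(1+8, 5.8+22.1) = Gamma(9, 27.9) (shape, rate).
Equal-tailed 68% interval: Gamma(9, 27.9) quantiles at 0.16 and 0.84.
Posterior mean ≈ 0.323, SD ≈ 0.108; a Normal approximation gives roughly [0.216, 0.430].
Exact: lower = 0.218; upper = 0.427.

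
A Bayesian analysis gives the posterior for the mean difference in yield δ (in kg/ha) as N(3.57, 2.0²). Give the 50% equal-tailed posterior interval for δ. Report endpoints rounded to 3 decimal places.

The posterior is symmetric, so the 50% equal-tailed interval is δ = 3.57 ± z·2.0 with z = 0.674.
Half-width: 0.674 × 2.0 = 1.349.
3.57 − 1.349 = 2.221; 3.57 + 1.349 = 4.919.

[2.221, 4.919]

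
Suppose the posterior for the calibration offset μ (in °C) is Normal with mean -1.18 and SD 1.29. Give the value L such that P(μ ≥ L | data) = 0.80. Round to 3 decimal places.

-2.266

Need L with P(μ ≥ L) = 0.80: L = -1.18 − z_{0.2}·1.29.
z = 0.842; L = -1.18 − 0.842 × 1.29 = -2.266.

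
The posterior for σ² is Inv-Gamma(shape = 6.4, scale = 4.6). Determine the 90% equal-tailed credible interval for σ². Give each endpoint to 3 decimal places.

[0.416, 1.598]

Inverse-Gamma(6.4, 4.6) quantiles: F⁻¹(0.05) and F⁻¹(0.95).
Equivalently, 1/σ² ~ Gamma(6.4, rate = 4.6); invert its 0.95 and 0.05 quantiles.
Posterior mean ≈ 0.852, SD ≈ 0.406; a Normal approximation gives roughly [0.184, 1.520].
Exact: lower = 0.416; upper = 1.598.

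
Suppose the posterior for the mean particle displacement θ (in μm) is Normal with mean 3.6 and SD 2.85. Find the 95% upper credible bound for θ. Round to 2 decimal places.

Need U with P(θ ≤ U) = 0.95: U = 3.6 + z_{0.05}·2.85.
z = 1.645; U = 3.6 + 1.645 × 2.85 = 8.29.

8.29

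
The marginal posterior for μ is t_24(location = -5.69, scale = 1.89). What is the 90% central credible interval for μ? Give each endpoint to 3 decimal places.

[-8.924, -2.456]

The t_24 distribution is symmetric; the 90% interval is -5.69 ± t·1.89 with t_{0.95,24} = 1.711.
Half-width: 1.711 × 1.89 = 3.234.
-5.69 − 3.234 = -8.924; -5.69 + 3.234 = -2.456.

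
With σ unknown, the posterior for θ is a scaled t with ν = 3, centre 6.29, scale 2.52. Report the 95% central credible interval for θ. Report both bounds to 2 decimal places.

The t_3 distribution is symmetric; the 95% interval is 6.29 ± t·2.52 with t_{0.975,3} = 3.182.
Half-width: 3.182 × 2.52 = 8.02.
6.29 − 8.02 = -1.73; 6.29 + 8.02 = 14.31.

[-1.73, 14.31]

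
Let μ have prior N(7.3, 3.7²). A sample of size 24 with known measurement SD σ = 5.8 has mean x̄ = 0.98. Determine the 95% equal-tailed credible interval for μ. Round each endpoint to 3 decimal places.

[-0.643, 3.777]

Posterior precision = 1/3.7² + 24/5.8² = 0.0730 + 0.7134 = 0.7865, so posterior SD = 1.1276.
Posterior mean = (7.3/3.7² + 24·0.98/5.8²) / 0.7865 = 1.5670.
Interval: 1.5670 ± 1.960 × 1.1276 → [-0.643, 3.777].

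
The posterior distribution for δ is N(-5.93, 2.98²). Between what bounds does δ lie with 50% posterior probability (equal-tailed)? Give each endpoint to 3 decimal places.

[-7.940, -3.920]

The posterior is symmetric, so the 50% equal-tailed interval is δ = -5.93 ± z·2.98 with z = 0.674.
Half-width: 0.674 × 2.98 = 2.010.
-5.93 − 2.010 = -7.940; -5.93 + 2.010 = -3.920.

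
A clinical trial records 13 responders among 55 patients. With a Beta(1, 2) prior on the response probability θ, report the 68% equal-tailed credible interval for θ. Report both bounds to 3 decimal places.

Posterior: Beta(1+13, 2+42) = Beta(14, 44).
Equal-tailed 68% interval: the 0.16 and 0.84 quantiles of Beta(14, 44).
Posterior mean ≈ 0.241, SD ≈ 0.056; a Normal approximation gives roughly [0.186, 0.297].
Exact: F⁻¹(0.16) = 0.186; F⁻¹(0.84) = 0.297.

[0.186, 0.297]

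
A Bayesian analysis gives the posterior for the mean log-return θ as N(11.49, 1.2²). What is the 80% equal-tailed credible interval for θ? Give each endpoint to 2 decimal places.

[9.95, 13.03]

The posterior is symmetric, so the 80% equal-tailed interval is θ = 11.49 ± z·1.2 with z = 1.282.
Half-width: 1.282 × 1.2 = 1.54.
11.49 − 1.54 = 9.95; 11.49 + 1.54 = 13.03.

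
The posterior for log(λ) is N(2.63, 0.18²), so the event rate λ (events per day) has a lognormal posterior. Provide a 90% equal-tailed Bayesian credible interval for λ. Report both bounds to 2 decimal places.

On the log scale the 90% interval is 2.63 ± 1.645 × 0.18 = [2.3339, 2.9261].
Exponentiate: [e^2.3339, e^2.9261] = [10.32, 18.65].

[10.32, 18.65]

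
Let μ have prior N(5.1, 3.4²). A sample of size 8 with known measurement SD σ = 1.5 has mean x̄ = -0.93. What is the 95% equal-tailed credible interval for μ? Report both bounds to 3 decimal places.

[-1.814, 0.240]

Posterior precision = 1/3.4² + 8/1.5² = 0.0865 + 3.5556 = 3.6421, so posterior SD = 0.5240.
Posterior mean = (5.1/3.4² + 8·-0.93/1.5²) / 3.6421 = -0.7868.
Interval: -0.7868 ± 1.960 × 0.5240 → [-1.814, 0.240].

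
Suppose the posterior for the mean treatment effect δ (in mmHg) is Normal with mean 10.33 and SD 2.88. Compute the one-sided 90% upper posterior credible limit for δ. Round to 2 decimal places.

14.02

Need U with P(δ ≤ U) = 0.90: U = 10.33 + z_{0.1}·2.88.
z = 1.282; U = 10.33 + 1.282 × 2.88 = 14.02.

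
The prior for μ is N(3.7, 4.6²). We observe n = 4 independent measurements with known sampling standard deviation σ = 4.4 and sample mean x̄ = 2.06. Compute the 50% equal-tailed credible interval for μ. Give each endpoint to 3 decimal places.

[1.027, 3.704]

Posterior precision = 1/4.6² + 4/4.4² = 0.0473 + 0.2066 = 0.2539, so posterior SD = 1.9847.
Posterior mean = (3.7/4.6² + 4·2.06/4.4²) / 0.2539 = 2.3653.
Interval: 2.3653 ± 0.674 × 1.9847 → [1.027, 3.704].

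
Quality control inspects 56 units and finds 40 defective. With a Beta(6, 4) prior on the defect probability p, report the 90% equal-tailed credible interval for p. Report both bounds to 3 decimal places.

[0.601, 0.786]

Posterior: Beta(6+40, 4+16) = Beta(46, 20).
Equal-tailed 90% interval: the 0.05 and 0.95 quantiles of Beta(46, 20).
Posterior mean ≈ 0.697, SD ≈ 0.056; a Normal approximation gives roughly [0.605, 0.789].
Exact: F⁻¹(0.05) = 0.601; F⁻¹(0.95) = 0.786.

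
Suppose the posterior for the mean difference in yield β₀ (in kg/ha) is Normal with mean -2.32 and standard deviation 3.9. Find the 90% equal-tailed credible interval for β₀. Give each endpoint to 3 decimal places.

The posterior is symmetric, so the 90% equal-tailed interval is β₀ = -2.32 ± z·3.9 with z = 1.645.
Half-width: 1.645 × 3.9 = 6.415.
-2.32 − 6.415 = -8.735; -2.32 + 6.415 = 4.095.

[-8.735, 4.095]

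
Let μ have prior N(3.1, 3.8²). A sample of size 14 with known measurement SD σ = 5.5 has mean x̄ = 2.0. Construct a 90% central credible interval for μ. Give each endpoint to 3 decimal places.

[-0.112, 4.398]

Posterior precision = 1/3.8² + 14/5.5² = 0.0693 + 0.4628 = 0.5321, so posterior SD = 1.3709.
Posterior mean = (3.1/3.8² + 14·2.0/5.5²) / 0.5321 = 2.1432.
Interval: 2.1432 ± 1.645 × 1.3709 → [-0.112, 4.398].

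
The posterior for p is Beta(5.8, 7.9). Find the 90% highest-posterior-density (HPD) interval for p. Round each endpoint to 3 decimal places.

The posterior is unimodal and skewed, so the HPD interval has equal density at both endpoints and is the shortest 90% interval.
Solving f(0.210) = f(0.634) with F(0.634) − F(0.210) = 0.90 gives [0.210, 0.634].
For comparison, the equal-tailed interval is [0.218, 0.642]; the HPD is narrower and shifted toward the mode.

[0.210, 0.634]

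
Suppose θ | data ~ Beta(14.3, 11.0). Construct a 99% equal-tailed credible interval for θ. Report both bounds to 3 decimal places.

[0.316, 0.796]

Posterior: Beta(14.3, 11.0).
Equal-tailed 99% interval: the 0.005 and 0.995 quantiles of Beta(14.3, 11.0).
Posterior mean ≈ 0.565, SD ≈ 0.097; a Normal approximation gives roughly [0.316, 0.814].
Exact: F⁻¹(0.005) = 0.316; F⁻¹(0.995) = 0.796.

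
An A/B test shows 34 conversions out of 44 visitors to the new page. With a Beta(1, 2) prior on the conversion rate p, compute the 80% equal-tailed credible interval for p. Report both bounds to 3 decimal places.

[0.661, 0.823]

Posterior: Beta(1+34, 2+10) = Beta(35, 12).
Equal-tailed 80% interval: the 0.1 and 0.9 quantiles of Beta(35, 12).
Posterior mean ≈ 0.745, SD ≈ 0.063; a Normal approximation gives roughly [0.664, 0.825].
Exact: F⁻¹(0.1) = 0.661; F⁻¹(0.9) = 0.823.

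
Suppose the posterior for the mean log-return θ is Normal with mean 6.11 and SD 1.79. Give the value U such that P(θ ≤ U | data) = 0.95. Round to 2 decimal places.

9.05

Need U with P(θ ≤ U) = 0.95: U = 6.11 + z_{0.05}·1.79.
z = 1.645; U = 6.11 + 1.645 × 1.79 = 9.05.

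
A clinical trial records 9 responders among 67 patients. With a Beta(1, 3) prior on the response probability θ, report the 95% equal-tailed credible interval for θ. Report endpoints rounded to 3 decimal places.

Posterior: Beta(1+9, 3+58) = Beta(10, 61).
Equal-tailed 95% interval: the 0.025 and 0.975 quantiles of Beta(10, 61).
Posterior mean ≈ 0.141, SD ≈ 0.041; a Normal approximation gives roughly [0.060, 0.221].
Exact: F⁻¹(0.025) = 0.071; F⁻¹(0.975) = 0.230.

[0.071, 0.230]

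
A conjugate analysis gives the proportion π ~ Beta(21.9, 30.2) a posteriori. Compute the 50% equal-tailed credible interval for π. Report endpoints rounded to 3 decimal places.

Posterior: Beta(21.9, 30.2).
Equal-tailed 50% interval: the 0.25 and 0.75 quantiles of Beta(21.9, 30.2).
Posterior mean ≈ 0.420, SD ≈ 0.068; a Normal approximation gives roughly [0.375, 0.466].
Exact: F⁻¹(0.25) = 0.374; F⁻¹(0.75) = 0.466.

[0.374, 0.466]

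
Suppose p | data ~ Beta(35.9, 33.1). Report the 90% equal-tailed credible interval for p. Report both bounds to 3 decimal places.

[0.422, 0.618]

Posterior: Beta(35.9, 33.1).
Equal-tailed 90% interval: the 0.05 and 0.95 quantiles of Beta(35.9, 33.1).
Posterior mean ≈ 0.520, SD ≈ 0.060; a Normal approximation gives roughly [0.422, 0.619].
Exact: F⁻¹(0.05) = 0.422; F⁻¹(0.95) = 0.618.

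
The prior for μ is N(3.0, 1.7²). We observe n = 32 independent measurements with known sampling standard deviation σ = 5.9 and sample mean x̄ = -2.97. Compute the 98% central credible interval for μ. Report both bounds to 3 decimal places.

[-3.406, 0.731]

Posterior precision = 1/1.7² + 32/5.9² = 0.3460 + 0.9193 = 1.2653, so posterior SD = 0.8890.
Posterior mean = (3.0/1.7² + 32·-2.97/5.9²) / 1.2653 = -1.3374.
Interval: -1.3374 ± 2.326 × 0.8890 → [-3.406, 0.731].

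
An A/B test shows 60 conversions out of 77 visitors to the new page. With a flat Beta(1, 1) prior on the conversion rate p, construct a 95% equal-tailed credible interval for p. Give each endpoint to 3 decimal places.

Posterior: Beta(1+60, 1+17) = Beta(61, 18).
Equal-tailed 95% interval: the 0.025 and 0.975 quantiles of Beta(61, 18).
Posterior mean ≈ 0.772, SD ≈ 0.047; a Normal approximation gives roughly [0.680, 0.864].
Exact: F⁻¹(0.025) = 0.674; F⁻¹(0.975) = 0.857.

[0.674, 0.857]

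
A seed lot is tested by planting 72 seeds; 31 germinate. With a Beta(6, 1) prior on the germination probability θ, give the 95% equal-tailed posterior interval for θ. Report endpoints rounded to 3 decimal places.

Posterior: Beta(6+31, 1+41) = Beta(37, 42).
Equal-tailed 95% interval: the 0.025 and 0.975 quantiles of Beta(37, 42).
Posterior mean ≈ 0.468, SD ≈ 0.056; a Normal approximation gives roughly [0.359, 0.578].
Exact: F⁻¹(0.025) = 0.360; F⁻¹(0.975) = 0.578.

[0.360, 0.578]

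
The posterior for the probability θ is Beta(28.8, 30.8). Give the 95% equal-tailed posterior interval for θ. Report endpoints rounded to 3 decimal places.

Posterior: Beta(28.8, 30.8).
Equal-tailed 95% interval: the 0.025 and 0.975 quantiles of Beta(28.8, 30.8).
Posterior mean ≈ 0.483, SD ≈ 0.064; a Normal approximation gives roughly [0.357, 0.609].
Exact: F⁻¹(0.025) = 0.358; F⁻¹(0.975) = 0.609.

[0.358, 0.609]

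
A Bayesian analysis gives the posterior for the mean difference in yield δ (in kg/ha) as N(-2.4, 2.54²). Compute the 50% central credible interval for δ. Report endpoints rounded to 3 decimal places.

[-4.113, -0.687]

The posterior is symmetric, so the 50% equal-tailed interval is δ = -2.4 ± z·2.54 with z = 0.674.
Half-width: 0.674 × 2.54 = 1.713.
-2.4 − 1.713 = -4.113; -2.4 + 1.713 = -0.687.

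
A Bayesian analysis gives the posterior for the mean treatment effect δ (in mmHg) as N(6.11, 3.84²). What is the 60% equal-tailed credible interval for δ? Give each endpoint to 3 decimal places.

[2.878, 9.342]

The posterior is symmetric, so the 60% equal-tailed interval is δ = 6.11 ± z·3.84 with z = 0.842.
Half-width: 0.842 × 3.84 = 3.232.
6.11 − 3.232 = 2.878; 6.11 + 3.232 = 9.342.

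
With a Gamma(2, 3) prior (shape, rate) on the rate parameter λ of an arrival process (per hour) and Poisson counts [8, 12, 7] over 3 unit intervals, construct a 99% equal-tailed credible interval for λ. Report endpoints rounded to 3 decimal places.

[2.834, 7.456]

Posterior: Gamma(2+27, 3+3) = Gamma(29, 6) (shape, rate).
Equal-tailed 99% interval: Gamma(29, 6) quantiles at 0.005 and 0.995.
Posterior mean ≈ 4.833, SD ≈ 0.898; a Normal approximation gives roughly [2.521, 7.145].
Exact: lower = 2.834; upper = 7.456.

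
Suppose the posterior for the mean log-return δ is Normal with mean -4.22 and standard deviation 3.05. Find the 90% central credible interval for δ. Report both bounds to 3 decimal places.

[-9.237, 0.797]

The posterior is symmetric, so the 90% equal-tailed interval is δ = -4.22 ± z·3.05 with z = 1.645.
Half-width: 1.645 × 3.05 = 5.017.
-4.22 − 5.017 = -9.237; -4.22 + 5.017 = 0.797.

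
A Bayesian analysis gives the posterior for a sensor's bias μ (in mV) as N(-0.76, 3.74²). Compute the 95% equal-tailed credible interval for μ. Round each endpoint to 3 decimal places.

The posterior is symmetric, so the 95% equal-tailed interval is μ = -0.76 ± z·3.74 with z = 1.960.
Half-width: 1.960 × 3.74 = 7.330.
-0.76 − 7.330 = -8.090; -0.76 + 7.330 = 6.570.

[-8.090, 6.570]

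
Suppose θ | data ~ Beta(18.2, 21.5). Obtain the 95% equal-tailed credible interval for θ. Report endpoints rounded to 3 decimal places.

[0.308, 0.613]

Posterior: Beta(18.2, 21.5).
Equal-tailed 95% interval: the 0.025 and 0.975 quantiles of Beta(18.2, 21.5).
Posterior mean ≈ 0.458, SD ≈ 0.078; a Normal approximation gives roughly [0.305, 0.612].
Exact: F⁻¹(0.025) = 0.308; F⁻¹(0.975) = 0.613.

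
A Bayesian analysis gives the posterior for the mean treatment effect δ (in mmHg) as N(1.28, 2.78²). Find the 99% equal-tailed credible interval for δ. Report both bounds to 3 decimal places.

The posterior is symmetric, so the 99% equal-tailed interval is δ = 1.28 ± z·2.78 with z = 2.576.
Half-width: 2.576 × 2.78 = 7.161.
1.28 − 7.161 = -5.881; 1.28 + 7.161 = 8.441.

[-5.881, 8.441]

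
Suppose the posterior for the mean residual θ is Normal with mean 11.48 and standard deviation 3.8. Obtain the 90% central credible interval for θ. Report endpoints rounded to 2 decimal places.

[5.23, 17.73]

The posterior is symmetric, so the 90% equal-tailed interval is θ = 11.48 ± z·3.8 with z = 1.645.
Half-width: 1.645 × 3.8 = 6.25.
11.48 − 6.25 = 5.23; 11.48 + 6.25 = 17.73.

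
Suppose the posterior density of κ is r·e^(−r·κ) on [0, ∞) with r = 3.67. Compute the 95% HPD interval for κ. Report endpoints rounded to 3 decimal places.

The exponential density is strictly decreasing on [0, ∞), so the HPD interval is anchored at 0: [0, q] with P(κ ≤ q) = 0.95.
q = −ln(1 − 0.95) / 3.67 = 2.9957 / 3.67 = 0.816.

[0.000, 0.816]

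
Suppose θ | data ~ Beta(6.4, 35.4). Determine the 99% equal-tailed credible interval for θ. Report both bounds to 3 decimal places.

[0.045, 0.322]

Posterior: Beta(6.4, 35.4).
Equal-tailed 99% interval: the 0.005 and 0.995 quantiles of Beta(6.4, 35.4).
Posterior mean ≈ 0.153, SD ≈ 0.055; a Normal approximation gives roughly [0.011, 0.295].
Exact: F⁻¹(0.005) = 0.045; F⁻¹(0.995) = 0.322.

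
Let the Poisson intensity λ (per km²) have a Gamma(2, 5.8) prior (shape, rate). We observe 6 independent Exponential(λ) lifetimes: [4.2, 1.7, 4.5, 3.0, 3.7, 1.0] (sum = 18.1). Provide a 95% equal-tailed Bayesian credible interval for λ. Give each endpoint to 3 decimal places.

Posterior: Gamma(2+6, 5.8+18.1) = Gamma(8, 23.9) (shape, rate).
Equal-tailed 95% interval: Gamma(8, 23.9) quantiles at 0.025 and 0.975.
Posterior mean ≈ 0.335, SD ≈ 0.118; a Normal approximation gives roughly [0.103, 0.567].
Exact: lower = 0.145; upper = 0.603.

[0.145, 0.603]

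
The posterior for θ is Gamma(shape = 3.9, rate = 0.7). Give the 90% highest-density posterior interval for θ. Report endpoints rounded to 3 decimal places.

[1.262, 9.718]

The posterior is unimodal and skewed, so the HPD interval has equal density at both endpoints and is the shortest 90% interval.
Solving f(1.262) = f(9.718) with F(9.718) − F(1.262) = 0.90 gives [1.262, 9.718].
For comparison, the equal-tailed interval is [1.869, 10.873]; the HPD is narrower and shifted toward the mode.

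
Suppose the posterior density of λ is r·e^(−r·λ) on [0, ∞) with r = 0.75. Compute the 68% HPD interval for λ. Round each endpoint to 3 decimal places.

The exponential density is strictly decreasing on [0, ∞), so the HPD interval is anchored at 0: [0, q] with P(λ ≤ q) = 0.68.
q = −ln(1 − 0.68) / 0.75 = 1.1394 / 0.75 = 1.519.

[0.000, 1.519]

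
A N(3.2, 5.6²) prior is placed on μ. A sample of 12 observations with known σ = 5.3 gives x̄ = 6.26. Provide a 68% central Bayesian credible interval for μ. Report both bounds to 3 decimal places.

Posterior precision = 1/5.6² + 12/5.3² = 0.0319 + 0.4272 = 0.4591, so posterior SD = 1.4759.
Posterior mean = (3.2/5.6² + 12·6.26/5.3²) / 0.4591 = 6.0475.
Interval: 6.0475 ± 0.994 × 1.4759 → [4.580, 7.515].

[4.580, 7.515]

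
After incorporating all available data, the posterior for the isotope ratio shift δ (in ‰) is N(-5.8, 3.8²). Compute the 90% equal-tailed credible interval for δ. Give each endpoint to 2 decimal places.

The posterior is symmetric, so the 90% equal-tailed interval is δ = -5.8 ± z·3.8 with z = 1.645.
Half-width: 1.645 × 3.8 = 6.25.
-5.8 − 6.25 = -12.05; -5.8 + 6.25 = 0.45.

[-12.05, 0.45]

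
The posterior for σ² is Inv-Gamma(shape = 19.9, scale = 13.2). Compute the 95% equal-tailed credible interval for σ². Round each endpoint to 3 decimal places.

Inverse-Gamma(19.9, 13.2) quantiles: F⁻¹(0.025) and F⁻¹(0.975).
Equivalently, 1/σ² ~ Gamma(19.9, rate = 13.2); invert its 0.975 and 0.025 quantiles.
Posterior mean ≈ 0.698, SD ≈ 0.165; a Normal approximation gives roughly [0.375, 1.022].
Exact: lower = 0.447; upper = 1.087.

[0.447, 1.087]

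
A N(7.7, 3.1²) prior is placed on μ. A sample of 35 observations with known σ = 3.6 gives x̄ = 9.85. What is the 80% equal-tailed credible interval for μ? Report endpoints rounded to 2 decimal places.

Posterior precision = 1/3.1² + 35/3.6² = 0.1041 + 2.7006 = 2.8047, so posterior SD = 0.5971.
Posterior mean = (7.7/3.1² + 35·9.85/3.6²) / 2.8047 = 9.7702.
Interval: 9.7702 ± 1.282 × 0.5971 → [9.00, 10.54].

[9.00, 10.54]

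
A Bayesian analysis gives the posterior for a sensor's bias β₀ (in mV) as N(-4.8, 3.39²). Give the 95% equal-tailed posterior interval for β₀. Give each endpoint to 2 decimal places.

[-11.44, 1.84]

The posterior is symmetric, so the 95% equal-tailed interval is β₀ = -4.8 ± z·3.39 with z = 1.960.
Half-width: 1.960 × 3.39 = 6.64.
-4.8 − 6.64 = -11.44; -4.8 + 6.64 = 1.84.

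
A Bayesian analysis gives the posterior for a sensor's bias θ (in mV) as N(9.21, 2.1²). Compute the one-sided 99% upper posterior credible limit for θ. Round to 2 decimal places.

14.10

Need U with P(θ ≤ U) = 0.99: U = 9.21 + z_{0.01}·2.1.
z = 2.326; U = 9.21 + 2.326 × 2.1 = 14.10.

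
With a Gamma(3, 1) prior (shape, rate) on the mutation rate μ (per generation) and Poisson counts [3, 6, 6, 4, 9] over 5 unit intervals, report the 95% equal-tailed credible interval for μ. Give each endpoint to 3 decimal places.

Posterior: Gamma(3+28, 1+5) = Gamma(31, 6) (shape, rate).
Equal-tailed 95% interval: Gamma(31, 6) quantiles at 0.025 and 0.975.
Posterior mean ≈ 5.167, SD ≈ 0.928; a Normal approximation gives roughly [3.348, 6.985].
Exact: lower = 3.510; upper = 7.138.

[3.510, 7.138]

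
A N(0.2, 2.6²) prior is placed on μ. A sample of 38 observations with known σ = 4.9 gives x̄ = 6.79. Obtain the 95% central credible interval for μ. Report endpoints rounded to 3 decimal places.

Posterior precision = 1/2.6² + 38/4.9² = 0.1479 + 1.5827 = 1.7306, so posterior SD = 0.7602.
Posterior mean = (0.2/2.6² + 38·6.79/4.9²) / 1.7306 = 6.2267.
Interval: 6.2267 ± 1.960 × 0.7602 → [4.737, 7.717].

[4.737, 7.717]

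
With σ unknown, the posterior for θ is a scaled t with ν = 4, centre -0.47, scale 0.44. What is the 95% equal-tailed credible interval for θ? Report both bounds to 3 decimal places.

[-1.692, 0.752]

The t_4 distribution is symmetric; the 95% interval is -0.47 ± t·0.44 with t_{0.975,4} = 2.776.
Half-width: 2.776 × 0.44 = 1.222.
-0.47 − 1.222 = -1.692; -0.47 + 1.222 = 0.752.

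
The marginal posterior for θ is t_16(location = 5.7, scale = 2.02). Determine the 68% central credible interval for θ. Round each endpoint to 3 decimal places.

The t_16 distribution is symmetric; the 68% interval is 5.7 ± t·2.02 with t_{0.84,16} = 1.026.
Half-width: 1.026 × 2.02 = 2.073.
5.7 − 2.073 = 3.627; 5.7 + 2.073 = 7.773.

[3.627, 7.773]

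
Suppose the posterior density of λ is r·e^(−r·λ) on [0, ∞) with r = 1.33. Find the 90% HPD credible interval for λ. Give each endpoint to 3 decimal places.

[0.000, 1.731]

The exponential density is strictly decreasing on [0, ∞), so the HPD interval is anchored at 0: [0, q] with P(λ ≤ q) = 0.90.
q = −ln(1 − 0.90) / 1.33 = 2.3026 / 1.33 = 1.731.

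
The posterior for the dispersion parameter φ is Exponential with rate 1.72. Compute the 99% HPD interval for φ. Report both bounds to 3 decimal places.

The exponential density is strictly decreasing on [0, ∞), so the HPD interval is anchored at 0: [0, q] with P(φ ≤ q) = 0.99.
q = −ln(1 − 0.99) / 1.72 = 4.6052 / 1.72 = 2.677.

[0.000, 2.677]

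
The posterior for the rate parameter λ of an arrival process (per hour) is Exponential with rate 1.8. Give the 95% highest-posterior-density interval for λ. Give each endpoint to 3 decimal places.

[0.000, 1.664]

The exponential density is strictly decreasing on [0, ∞), so the HPD interval is anchored at 0: [0, q] with P(λ ≤ q) = 0.95.
q = −ln(1 − 0.95) / 1.8 = 2.9957 / 1.8 = 1.664.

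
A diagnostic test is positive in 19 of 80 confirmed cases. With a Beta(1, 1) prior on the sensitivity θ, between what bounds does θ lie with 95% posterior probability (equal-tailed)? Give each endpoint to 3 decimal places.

[0.158, 0.342]

Posterior: Beta(1+19, 1+61) = Beta(20, 62).
Equal-tailed 95% interval: the 0.025 and 0.975 quantiles of Beta(20, 62).
Posterior mean ≈ 0.244, SD ≈ 0.047; a Normal approximation gives roughly [0.152, 0.336].
Exact: F⁻¹(0.025) = 0.158; F⁻¹(0.975) = 0.342.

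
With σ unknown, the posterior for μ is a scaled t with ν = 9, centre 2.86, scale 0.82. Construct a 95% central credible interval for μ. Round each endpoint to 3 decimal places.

The t_9 distribution is symmetric; the 95% interval is 2.86 ± t·0.82 with t_{0.975,9} = 2.262.
Half-width: 2.262 × 0.82 = 1.855.
2.86 − 1.855 = 1.005; 2.86 + 1.855 = 4.715.

[1.005, 4.715]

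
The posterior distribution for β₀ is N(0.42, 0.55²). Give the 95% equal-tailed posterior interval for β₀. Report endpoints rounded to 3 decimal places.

[-0.658, 1.498]

The posterior is symmetric, so the 95% equal-tailed interval is β₀ = 0.42 ± z·0.55 with z = 1.960.
Half-width: 1.960 × 0.55 = 1.078.
0.42 − 1.078 = -0.658; 0.42 + 1.078 = 1.498.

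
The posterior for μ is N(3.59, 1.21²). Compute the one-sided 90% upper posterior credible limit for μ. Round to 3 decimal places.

Need U with P(μ ≤ U) = 0.90: U = 3.59 + z_{0.1}·1.21.
z = 1.282; U = 3.59 + 1.282 × 1.21 = 5.141.

5.141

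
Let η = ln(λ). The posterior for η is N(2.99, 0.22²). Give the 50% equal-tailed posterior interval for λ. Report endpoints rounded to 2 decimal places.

On the log scale the 50% interval is 2.99 ± 0.674 × 0.22 = [2.8416, 3.1384].
Exponentiate: [e^2.8416, e^3.1384] = [17.14, 23.07].

[17.14, 23.07]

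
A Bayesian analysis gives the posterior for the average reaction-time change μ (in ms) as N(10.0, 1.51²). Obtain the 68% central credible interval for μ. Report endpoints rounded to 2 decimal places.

[8.50, 11.50]

The posterior is symmetric, so the 68% equal-tailed interval is μ = 10.0 ± z·1.51 with z = 0.994.
Half-width: 0.994 × 1.51 = 1.50.
10.0 − 1.50 = 8.50; 10.0 + 1.50 = 11.50.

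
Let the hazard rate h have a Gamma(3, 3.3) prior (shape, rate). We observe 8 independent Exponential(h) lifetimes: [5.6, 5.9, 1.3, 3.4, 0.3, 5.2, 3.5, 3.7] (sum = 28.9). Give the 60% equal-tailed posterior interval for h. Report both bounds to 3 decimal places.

Posterior: Gamma(3+8, 3.3+28.9) = Gamma(11, 32.2) (shape, rate).
Equal-tailed 60% interval: Gamma(11, 32.2) quantiles at 0.2 and 0.8.
Posterior mean ≈ 0.342, SD ≈ 0.103; a Normal approximation gives roughly [0.255, 0.428].
Exact: lower = 0.253; upper = 0.424.

[0.253, 0.424]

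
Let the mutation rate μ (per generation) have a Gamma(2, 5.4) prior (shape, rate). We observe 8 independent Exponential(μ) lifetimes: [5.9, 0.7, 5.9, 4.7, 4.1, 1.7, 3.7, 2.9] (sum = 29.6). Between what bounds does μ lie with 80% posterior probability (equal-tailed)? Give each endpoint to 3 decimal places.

Posterior: Gamma(2+8, 5.4+29.6) = Gamma(10, 35.0) (shape, rate).
Equal-tailed 80% interval: Gamma(10, 35.0) quantiles at 0.1 and 0.9.
Posterior mean ≈ 0.286, SD ≈ 0.090; a Normal approximation gives roughly [0.170, 0.402].
Exact: lower = 0.178; upper = 0.406.

[0.178, 0.406]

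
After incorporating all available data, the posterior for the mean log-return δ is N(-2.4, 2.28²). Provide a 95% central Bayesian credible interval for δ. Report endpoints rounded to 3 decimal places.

[-6.869, 2.069]

The posterior is symmetric, so the 95% equal-tailed interval is δ = -2.4 ± z·2.28 with z = 1.960.
Half-width: 1.960 × 2.28 = 4.469.
-2.4 − 4.469 = -6.869; -2.4 + 4.469 = 2.069.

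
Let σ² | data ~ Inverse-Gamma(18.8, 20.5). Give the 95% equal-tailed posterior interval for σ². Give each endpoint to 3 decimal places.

[0.727, 1.817]

Inverse-Gamma(18.8, 20.5) quantiles: F⁻¹(0.025) and F⁻¹(0.975).
Equivalently, 1/σ² ~ Gamma(18.8, rate = 20.5); invert its 0.975 and 0.025 quantiles.
Posterior mean ≈ 1.152, SD ≈ 0.281; a Normal approximation gives roughly [0.601, 1.702].
Exact: lower = 0.727; upper = 1.817.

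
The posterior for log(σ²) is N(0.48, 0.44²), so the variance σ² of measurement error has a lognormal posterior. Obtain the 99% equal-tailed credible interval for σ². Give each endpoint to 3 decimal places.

[0.520, 5.020]

On the log scale the 99% interval is 0.48 ± 2.576 × 0.44 = [-0.6534, 1.6134].
Exponentiate: [e^-0.6534, e^1.6134] = [0.520, 5.020].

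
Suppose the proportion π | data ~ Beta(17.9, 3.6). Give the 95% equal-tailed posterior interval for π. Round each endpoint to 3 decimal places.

[0.653, 0.955]

Posterior: Beta(17.9, 3.6).
Equal-tailed 95% interval: the 0.025 and 0.975 quantiles of Beta(17.9, 3.6).
Posterior mean ≈ 0.833, SD ≈ 0.079; a Normal approximation gives roughly [0.678, 0.987].
Exact: F⁻¹(0.025) = 0.653; F⁻¹(0.975) = 0.955.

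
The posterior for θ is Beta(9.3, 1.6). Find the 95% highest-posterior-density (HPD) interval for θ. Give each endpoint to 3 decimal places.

[0.653, 0.999]

The posterior is unimodal and skewed, so the HPD interval has equal density at both endpoints and is the shortest 95% interval.
Solving f(0.653) = f(0.999) with F(0.999) − F(0.653) = 0.95 gives [0.653, 0.999].
For comparison, the equal-tailed interval is [0.602, 0.986]; the HPD is narrower and shifted toward the mode.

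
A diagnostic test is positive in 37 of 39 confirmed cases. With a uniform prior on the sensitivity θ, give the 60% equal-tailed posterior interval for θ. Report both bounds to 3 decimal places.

[0.896, 0.961]

Posterior: Beta(1+37, 1+2) = Beta(38, 3).
Equal-tailed 60% interval: the 0.2 and 0.8 quantiles of Beta(38, 3).
Posterior mean ≈ 0.927, SD ≈ 0.040; a Normal approximation gives roughly [0.893, 0.961].
Exact: F⁻¹(0.2) = 0.896; F⁻¹(0.8) = 0.961.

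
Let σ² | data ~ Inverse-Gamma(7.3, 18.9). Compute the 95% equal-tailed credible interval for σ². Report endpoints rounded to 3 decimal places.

[1.403, 6.292]

Inverse-Gamma(7.3, 18.9) quantiles: F⁻¹(0.025) and F⁻¹(0.975).
Equivalently, 1/σ² ~ Gamma(7.3, rate = 18.9); invert its 0.975 and 0.025 quantiles.
Posterior mean ≈ 3.000, SD ≈ 1.303; a Normal approximation gives roughly [0.446, 5.554].
Exact: lower = 1.403; upper = 6.292.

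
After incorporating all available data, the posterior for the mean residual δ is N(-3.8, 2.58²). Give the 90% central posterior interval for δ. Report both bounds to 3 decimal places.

The posterior is symmetric, so the 90% equal-tailed interval is δ = -3.8 ± z·2.58 with z = 1.645.
Half-width: 1.645 × 2.58 = 4.244.
-3.8 − 4.244 = -8.044; -3.8 + 4.244 = 0.444.

[-8.044, 0.444]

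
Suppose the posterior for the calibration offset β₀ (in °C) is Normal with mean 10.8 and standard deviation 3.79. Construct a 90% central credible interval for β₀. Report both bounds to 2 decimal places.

[4.57, 17.03]

The posterior is symmetric, so the 90% equal-tailed interval is β₀ = 10.8 ± z·3.79 with z = 1.645.
Half-width: 1.645 × 3.79 = 6.23.
10.8 − 6.23 = 4.57; 10.8 + 6.23 = 17.03.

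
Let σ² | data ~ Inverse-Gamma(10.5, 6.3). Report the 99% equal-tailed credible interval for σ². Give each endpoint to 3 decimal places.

[0.304, 1.568]

Inverse-Gamma(10.5, 6.3) quantiles: F⁻¹(0.005) and F⁻¹(0.995).
Equivalently, 1/σ² ~ Gamma(10.5, rate = 6.3); invert its 0.995 and 0.005 quantiles.
Posterior mean ≈ 0.663, SD ≈ 0.227; a Normal approximation gives roughly [0.077, 1.249].
Exact: lower = 0.304; upper = 1.568.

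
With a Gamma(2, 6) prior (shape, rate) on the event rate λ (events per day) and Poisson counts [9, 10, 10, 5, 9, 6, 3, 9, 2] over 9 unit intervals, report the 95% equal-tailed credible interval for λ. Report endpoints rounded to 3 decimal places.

[3.344, 5.448]

Posterior: Gamma(2+63, 6+9) = Gamma(65, 15) (shape, rate).
Equal-tailed 95% interval: Gamma(65, 15) quantiles at 0.025 and 0.975.
Posterior mean ≈ 4.333, SD ≈ 0.537; a Normal approximation gives roughly [3.280, 5.387].
Exact: lower = 3.344; upper = 5.448.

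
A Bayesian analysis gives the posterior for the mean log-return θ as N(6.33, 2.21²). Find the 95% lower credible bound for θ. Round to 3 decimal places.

Need L with P(θ ≥ L) = 0.95: L = 6.33 − z_{0.05}·2.21.
z = 1.645; L = 6.33 − 1.645 × 2.21 = 2.695.

2.695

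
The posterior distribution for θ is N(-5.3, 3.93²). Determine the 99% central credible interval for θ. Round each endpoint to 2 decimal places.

[-15.42, 4.82]

The posterior is symmetric, so the 99% equal-tailed interval is θ = -5.3 ± z·3.93 with z = 2.576.
Half-width: 2.576 × 3.93 = 10.12.
-5.3 − 10.12 = -15.42; -5.3 + 10.12 = 4.82.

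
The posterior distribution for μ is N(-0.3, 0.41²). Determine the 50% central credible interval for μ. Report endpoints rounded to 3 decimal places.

[-0.577, -0.023]

The posterior is symmetric, so the 50% equal-tailed interval is μ = -0.3 ± z·0.41 with z = 0.674.
Half-width: 0.674 × 0.41 = 0.277.
-0.3 − 0.277 = -0.577; -0.3 + 0.277 = -0.023.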